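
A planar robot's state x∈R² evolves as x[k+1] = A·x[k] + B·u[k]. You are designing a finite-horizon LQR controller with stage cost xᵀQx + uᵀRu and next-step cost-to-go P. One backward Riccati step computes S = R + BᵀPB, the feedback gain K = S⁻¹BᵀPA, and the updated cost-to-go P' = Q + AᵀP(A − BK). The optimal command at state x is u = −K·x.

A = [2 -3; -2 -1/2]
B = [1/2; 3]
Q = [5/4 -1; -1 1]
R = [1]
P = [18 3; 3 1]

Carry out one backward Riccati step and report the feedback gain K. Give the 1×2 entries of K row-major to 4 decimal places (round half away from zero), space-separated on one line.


BᵀP = [18.0000 4.5000]
S = R + BᵀPB = [1] + [22.5000] = [23.5000]
BᵀPA = [27.0000 -56.2500]
K = S⁻¹·BᵀPA = [1.1489 -2.3936]
A−BK = [1.4255 -1.8032; -5.4468 6.6809]
AᵀP(A−BK) = [20.9787 -27.3723; -27.3723 36.6090]
P' = Q + AᵀP(A−BK) = [22.2287 -28.3723; -28.3723 37.6090]
tr(P') = 59.8378

1.1489 -2.3936


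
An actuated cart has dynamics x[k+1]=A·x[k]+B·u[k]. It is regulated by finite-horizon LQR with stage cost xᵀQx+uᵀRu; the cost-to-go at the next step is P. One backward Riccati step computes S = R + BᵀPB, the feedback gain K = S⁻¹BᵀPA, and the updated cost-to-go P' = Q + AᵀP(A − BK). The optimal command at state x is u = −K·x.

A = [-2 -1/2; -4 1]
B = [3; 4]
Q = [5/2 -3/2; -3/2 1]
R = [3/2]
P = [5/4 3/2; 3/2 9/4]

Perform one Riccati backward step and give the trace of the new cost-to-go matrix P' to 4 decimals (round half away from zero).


BᵀP = [9.7500 13.5000]
S = R + BᵀPB = [3/2] + [83.2500] = [84.7500]
BᵀPA = [-73.5000 8.6250]
K = S⁻¹·BᵀPA = [-0.8673 0.1018]
A−BK = [0.6018 -0.8053; -0.5310 0.5929]
AᵀP(A−BK) = [1.2566 -0.2699; -0.2699 0.1847]
P' = Q + AᵀP(A−BK) = [3.7566 -1.7699; -1.7699 1.1847]
tr(P') = 4.9414

4.9414


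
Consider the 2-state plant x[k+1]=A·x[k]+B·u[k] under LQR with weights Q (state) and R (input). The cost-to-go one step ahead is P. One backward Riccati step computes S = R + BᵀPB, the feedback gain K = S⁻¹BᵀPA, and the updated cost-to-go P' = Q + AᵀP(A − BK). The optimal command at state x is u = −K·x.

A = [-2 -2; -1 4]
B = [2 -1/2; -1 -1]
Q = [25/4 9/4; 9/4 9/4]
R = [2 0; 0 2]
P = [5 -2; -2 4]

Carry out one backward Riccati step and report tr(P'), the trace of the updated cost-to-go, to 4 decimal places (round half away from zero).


24.4083

BᵀP = [12.0000 -8.0000; -0.5000 -3.0000]
S = R + BᵀPB = [2 0; 0 2] + [32.0000 2.0000; 2.0000 3.2500] = [34.0000 2.0000; 2.0000 5.2500]
BᵀPA = [-16.0000 -56.0000; 4.0000 -11.0000]
K = S⁻¹·BᵀPA = [-0.5272 -1.5587; 0.9628 -1.5014]
A−BK = [-0.4642 0.3668; -0.5645 0.9398]
AᵀP(A−BK) = [3.7135 -2.9341; -2.9341 12.1948]
P' = Q + AᵀP(A−BK) = [9.9635 -0.6841; -0.6841 14.4448]
tr(P') = 24.4083


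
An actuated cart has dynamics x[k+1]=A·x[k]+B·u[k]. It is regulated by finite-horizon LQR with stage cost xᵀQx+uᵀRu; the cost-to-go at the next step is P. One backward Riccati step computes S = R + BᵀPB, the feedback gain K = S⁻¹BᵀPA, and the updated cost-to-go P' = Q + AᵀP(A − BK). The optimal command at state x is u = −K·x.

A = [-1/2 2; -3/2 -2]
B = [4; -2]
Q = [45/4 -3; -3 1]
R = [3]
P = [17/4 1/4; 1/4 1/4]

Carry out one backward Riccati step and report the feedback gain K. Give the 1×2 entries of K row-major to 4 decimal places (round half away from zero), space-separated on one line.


-0.1324 0.4706

BᵀP = [16.5000 0.5000]
S = R + BᵀPB = [3] + [65.0000] = [68.0000]
BᵀPA = [-9.0000 32.0000]
K = S⁻¹·BᵀPA = [-0.1324 0.4706]
A−BK = [0.0294 0.1176; -1.7647 -1.0588]
AᵀP(A−BK) = [0.8088 0.2353; 0.2353 0.9412]
P' = Q + AᵀP(A−BK) = [12.0588 -2.7647; -2.7647 1.9412]
tr(P') = 14.0000


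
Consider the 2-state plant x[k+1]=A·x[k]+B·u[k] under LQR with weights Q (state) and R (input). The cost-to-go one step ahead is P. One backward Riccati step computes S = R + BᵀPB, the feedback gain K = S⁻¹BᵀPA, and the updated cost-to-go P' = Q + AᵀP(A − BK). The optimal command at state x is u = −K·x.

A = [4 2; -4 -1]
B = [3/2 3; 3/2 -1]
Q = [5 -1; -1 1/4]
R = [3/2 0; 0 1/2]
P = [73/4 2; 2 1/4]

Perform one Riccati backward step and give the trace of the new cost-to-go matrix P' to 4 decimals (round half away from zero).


BᵀP = [30.3750 3.3750; 52.7500 5.7500]
S = R + BᵀPB = [3/2 0; 0 1/2] + [50.6250 87.7500; 87.7500 152.5000] = [52.1250 87.7500; 87.7500 153.0000]
BᵀPA = [108.0000 57.3750; 188.0000 99.7500]
K = S⁻¹·BᵀPA = [0.0982 0.0920; 1.1725 0.5992]
A−BK = [0.3354 0.0644; -2.9748 -0.5389]
AᵀP(A−BK) = [0.9761 0.4151; 0.4151 0.2017]
P' = Q + AᵀP(A−BK) = [5.9761 -0.5849; -0.5849 0.4517]
tr(P') = 6.4278

6.4278


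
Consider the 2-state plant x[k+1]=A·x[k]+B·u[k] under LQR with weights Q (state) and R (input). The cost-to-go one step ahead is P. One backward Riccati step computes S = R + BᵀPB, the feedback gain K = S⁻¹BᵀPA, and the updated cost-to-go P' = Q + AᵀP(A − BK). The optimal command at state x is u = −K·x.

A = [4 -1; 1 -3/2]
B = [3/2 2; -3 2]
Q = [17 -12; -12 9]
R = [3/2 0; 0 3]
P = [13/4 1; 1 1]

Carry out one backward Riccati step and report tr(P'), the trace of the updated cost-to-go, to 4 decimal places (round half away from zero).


BᵀP = [1.8750 -1.5000; 8.5000 4.0000]
S = R + BᵀPB = [3/2 0; 0 3] + [7.3125 0.7500; 0.7500 25.0000] = [8.8125 0.7500; 0.7500 28.0000]
BᵀPA = [6.0000 0.3750; 38.0000 -14.5000]
K = S⁻¹·BᵀPA = [0.5666 0.0868; 1.3420 -0.5202]
A−BK = [0.4661 -0.0899; 0.0160 -0.1992]
AᵀP(A−BK) = [6.6055 -2.2540; -2.2540 0.9248]
P' = Q + AᵀP(A−BK) = [23.6055 -14.2540; -14.2540 9.9248]
tr(P') = 33.5303

33.5303


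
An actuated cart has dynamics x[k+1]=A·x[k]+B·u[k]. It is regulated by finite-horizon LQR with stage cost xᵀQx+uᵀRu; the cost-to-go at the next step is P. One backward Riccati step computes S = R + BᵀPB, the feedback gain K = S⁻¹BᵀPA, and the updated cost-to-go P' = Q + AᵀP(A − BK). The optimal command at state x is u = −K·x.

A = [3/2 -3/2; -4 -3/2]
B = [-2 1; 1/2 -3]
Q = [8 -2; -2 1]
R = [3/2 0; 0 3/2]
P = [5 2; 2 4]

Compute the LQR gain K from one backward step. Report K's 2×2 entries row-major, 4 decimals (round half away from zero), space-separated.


-0.0941 0.9955 1.2530 0.6389

BᵀP = [-9.0000 -2.0000; -1.0000 -10.0000]
S = R + BᵀPB = [3/2 0; 0 3/2] + [17.0000 -3.0000; -3.0000 29.0000] = [18.5000 -3.0000; -3.0000 30.5000]
BᵀPA = [-5.5000 16.5000; 38.5000 16.5000]
K = S⁻¹·BᵀPA = [-0.0941 0.9955; 1.2530 0.6389]
A−BK = [0.0588 -0.1479; -0.1938 -0.0810]
AᵀP(A−BK) = [2.4904 1.1275; 1.1275 2.2824]
P' = Q + AᵀP(A−BK) = [10.4904 -0.8725; -0.8725 3.2824]
tr(P') = 13.7729


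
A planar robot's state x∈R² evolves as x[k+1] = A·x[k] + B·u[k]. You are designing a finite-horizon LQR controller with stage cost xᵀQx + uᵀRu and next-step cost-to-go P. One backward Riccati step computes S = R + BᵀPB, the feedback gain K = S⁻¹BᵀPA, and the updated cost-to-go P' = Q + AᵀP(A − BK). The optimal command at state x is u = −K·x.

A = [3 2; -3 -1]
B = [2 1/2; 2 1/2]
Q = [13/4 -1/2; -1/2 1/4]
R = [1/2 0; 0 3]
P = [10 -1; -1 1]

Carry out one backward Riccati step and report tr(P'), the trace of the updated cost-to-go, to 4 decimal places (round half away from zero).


50.0864

BᵀP = [18.0000 0.0000; 4.5000 0.0000]
S = R + BᵀPB = [1/2 0; 0 3] + [36.0000 9.0000; 9.0000 2.2500] = [36.5000 9.0000; 9.0000 5.2500]
BᵀPA = [54.0000 36.0000; 13.5000 9.0000]
K = S⁻¹·BᵀPA = [1.4644 0.9763; 0.0610 0.0407]
A−BK = [0.0407 0.0271; -5.9593 -2.9729]
AᵀP(A−BK) = [37.0983 18.7322; 18.7322 9.4881]
P' = Q + AᵀP(A−BK) = [40.3483 18.2322; 18.2322 9.7381]
tr(P') = 50.0864


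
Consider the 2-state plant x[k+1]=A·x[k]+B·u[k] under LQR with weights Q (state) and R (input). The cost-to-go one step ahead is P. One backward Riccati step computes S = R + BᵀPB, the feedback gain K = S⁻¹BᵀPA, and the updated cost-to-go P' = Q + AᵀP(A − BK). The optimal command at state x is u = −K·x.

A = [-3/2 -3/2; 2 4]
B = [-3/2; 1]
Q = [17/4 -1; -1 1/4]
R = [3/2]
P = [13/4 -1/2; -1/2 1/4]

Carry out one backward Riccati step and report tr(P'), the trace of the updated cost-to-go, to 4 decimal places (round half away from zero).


9.7633

BᵀP = [-5.3750 1.0000]
S = R + BᵀPB = [3/2] + [9.0625] = [10.5625]
BᵀPA = [10.0625 12.0625]
K = S⁻¹·BᵀPA = [0.9527 1.1420]
A−BK = [-0.0710 0.2130; 1.0473 2.8580]
AᵀP(A−BK) = [1.7263 2.3210; 2.3210 3.5370]
P' = Q + AᵀP(A−BK) = [5.9763 1.3210; 1.3210 3.7870]
tr(P') = 9.7633


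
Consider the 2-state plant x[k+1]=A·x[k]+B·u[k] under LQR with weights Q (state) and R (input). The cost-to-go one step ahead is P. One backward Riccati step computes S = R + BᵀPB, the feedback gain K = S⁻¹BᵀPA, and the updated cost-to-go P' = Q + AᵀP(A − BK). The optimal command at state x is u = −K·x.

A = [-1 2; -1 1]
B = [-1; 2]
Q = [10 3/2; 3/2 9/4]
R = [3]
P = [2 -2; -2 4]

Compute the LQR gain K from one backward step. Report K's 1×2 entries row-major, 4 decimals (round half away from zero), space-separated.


BᵀP = [-6.0000 10.0000]
S = R + BᵀPB = [3] + [26.0000] = [29.0000]
BᵀPA = [-4.0000 -2.0000]
K = S⁻¹·BᵀPA = [-0.1379 -0.0690]
A−BK = [-1.1379 1.9310; -0.7241 1.1379]
AᵀP(A−BK) = [1.4483 -2.2759; -2.2759 3.8621]
P' = Q + AᵀP(A−BK) = [11.4483 -0.7759; -0.7759 6.1121]
tr(P') = 17.5603

-0.1379 -0.0690


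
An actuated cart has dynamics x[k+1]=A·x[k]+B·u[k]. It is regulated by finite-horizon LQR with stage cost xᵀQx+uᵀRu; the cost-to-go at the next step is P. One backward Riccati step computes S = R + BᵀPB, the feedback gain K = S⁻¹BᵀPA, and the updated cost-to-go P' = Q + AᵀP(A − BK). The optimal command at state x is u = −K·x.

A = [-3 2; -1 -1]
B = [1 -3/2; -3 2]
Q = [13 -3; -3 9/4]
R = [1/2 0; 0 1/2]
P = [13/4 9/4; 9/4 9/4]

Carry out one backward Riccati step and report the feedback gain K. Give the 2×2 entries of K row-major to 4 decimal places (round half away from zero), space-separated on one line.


BᵀP = [-3.5000 -4.5000; -0.3750 1.1250]
S = R + BᵀPB = [1/2 0; 0 1/2] + [10.0000 -3.7500; -3.7500 2.8125] = [10.5000 -3.7500; -3.7500 3.3125]
BᵀPA = [15.0000 -2.5000; 0.0000 -1.8750]
K = S⁻¹·BᵀPA = [2.3982 -0.7391; 2.7149 -1.4027]
A−BK = [-1.3258 0.6350; 0.7647 -0.4118]
AᵀP(A−BK) = [9.0271 -3.9140; -3.9140 1.7722]
P' = Q + AᵀP(A−BK) = [22.0271 -6.9140; -6.9140 4.0222]
tr(P') = 26.0494

2.3982 -0.7391 2.7149 -1.4027


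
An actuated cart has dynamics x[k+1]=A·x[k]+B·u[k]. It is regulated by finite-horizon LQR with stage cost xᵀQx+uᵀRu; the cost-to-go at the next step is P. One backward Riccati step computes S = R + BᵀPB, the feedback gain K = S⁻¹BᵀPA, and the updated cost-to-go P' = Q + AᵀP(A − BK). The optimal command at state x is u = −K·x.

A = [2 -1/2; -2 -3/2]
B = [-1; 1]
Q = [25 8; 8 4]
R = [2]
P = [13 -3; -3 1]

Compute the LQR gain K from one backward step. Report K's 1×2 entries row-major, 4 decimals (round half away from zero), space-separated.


BᵀP = [-16.0000 4.0000]
S = R + BᵀPB = [2] + [20.0000] = [22.0000]
BᵀPA = [-40.0000 2.0000]
K = S⁻¹·BᵀPA = [-1.8182 0.0909]
A−BK = [0.1818 -0.4091; -0.1818 -1.5909]
AᵀP(A−BK) = [7.2727 -0.3636; -0.3636 0.8182]
P' = Q + AᵀP(A−BK) = [32.2727 7.6364; 7.6364 4.8182]
tr(P') = 37.0909

-1.8182 0.0909


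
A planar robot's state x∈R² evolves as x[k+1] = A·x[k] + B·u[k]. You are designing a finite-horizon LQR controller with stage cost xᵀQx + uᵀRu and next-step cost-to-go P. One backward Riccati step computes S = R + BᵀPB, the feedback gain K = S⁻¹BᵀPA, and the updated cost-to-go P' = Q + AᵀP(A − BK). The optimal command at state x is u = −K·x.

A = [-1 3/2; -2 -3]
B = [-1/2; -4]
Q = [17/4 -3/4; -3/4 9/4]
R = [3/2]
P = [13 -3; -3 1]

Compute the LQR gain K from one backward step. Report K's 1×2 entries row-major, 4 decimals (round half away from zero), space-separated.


-0.0571 1.8000

BᵀP = [5.5000 -2.5000]
S = R + BᵀPB = [3/2] + [7.2500] = [8.7500]
BᵀPA = [-0.5000 15.7500]
K = S⁻¹·BᵀPA = [-0.0571 1.8000]
A−BK = [-1.0286 2.4000; -2.2286 4.2000]
AᵀP(A−BK) = [4.9714 -12.6000; -12.6000 36.9000]
P' = Q + AᵀP(A−BK) = [9.2214 -13.3500; -13.3500 39.1500]
tr(P') = 48.3714


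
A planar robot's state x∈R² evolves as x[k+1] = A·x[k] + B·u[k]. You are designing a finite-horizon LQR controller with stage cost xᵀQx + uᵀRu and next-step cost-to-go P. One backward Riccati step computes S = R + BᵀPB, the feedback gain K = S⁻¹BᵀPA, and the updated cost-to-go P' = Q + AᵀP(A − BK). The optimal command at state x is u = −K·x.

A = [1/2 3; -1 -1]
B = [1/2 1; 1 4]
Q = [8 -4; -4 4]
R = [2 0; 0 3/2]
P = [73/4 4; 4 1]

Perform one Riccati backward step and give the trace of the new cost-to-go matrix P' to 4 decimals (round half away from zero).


BᵀP = [13.1250 3.0000; 34.2500 8.0000]
S = R + BᵀPB = [2 0; 0 3/2] + [9.5625 25.1250; 25.1250 66.2500] = [11.5625 25.1250; 25.1250 67.7500]
BᵀPA = [3.5625 36.3750; 9.1250 94.7500]
K = S⁻¹·BᵀPA = [0.0795 0.5511; 0.1052 1.1942]
A−BK = [0.3550 1.5303; -1.5003 -6.3277]
AᵀP(A−BK) = [0.3193 1.5151; 1.5151 8.0581]
P' = Q + AᵀP(A−BK) = [8.3193 -2.4849; -2.4849 12.0581]
tr(P') = 20.3774

20.3774


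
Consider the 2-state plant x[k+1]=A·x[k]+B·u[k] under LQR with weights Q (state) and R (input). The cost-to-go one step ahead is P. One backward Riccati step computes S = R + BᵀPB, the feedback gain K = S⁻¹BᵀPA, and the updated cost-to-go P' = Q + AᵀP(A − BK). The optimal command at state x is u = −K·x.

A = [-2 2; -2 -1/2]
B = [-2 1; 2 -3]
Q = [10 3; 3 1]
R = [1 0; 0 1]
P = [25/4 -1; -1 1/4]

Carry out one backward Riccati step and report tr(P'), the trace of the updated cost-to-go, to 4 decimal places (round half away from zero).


13.3785

BᵀP = [-14.5000 2.5000; 9.2500 -1.7500]
S = R + BᵀPB = [1 0; 0 1] + [34.0000 -22.0000; -22.0000 14.5000] = [35.0000 -22.0000; -22.0000 15.5000]
BᵀPA = [24.0000 -30.2500; -15.0000 19.3750]
K = S⁻¹·BᵀPA = [0.7179 -0.7286; 0.0513 0.2158]
A−BK = [-0.6154 0.3269; -3.2821 1.6047]
AᵀP(A−BK) = [1.5385 -1.0256; -1.0256 0.8400]
P' = Q + AᵀP(A−BK) = [11.5385 1.9744; 1.9744 1.8400]
tr(P') = 13.3785


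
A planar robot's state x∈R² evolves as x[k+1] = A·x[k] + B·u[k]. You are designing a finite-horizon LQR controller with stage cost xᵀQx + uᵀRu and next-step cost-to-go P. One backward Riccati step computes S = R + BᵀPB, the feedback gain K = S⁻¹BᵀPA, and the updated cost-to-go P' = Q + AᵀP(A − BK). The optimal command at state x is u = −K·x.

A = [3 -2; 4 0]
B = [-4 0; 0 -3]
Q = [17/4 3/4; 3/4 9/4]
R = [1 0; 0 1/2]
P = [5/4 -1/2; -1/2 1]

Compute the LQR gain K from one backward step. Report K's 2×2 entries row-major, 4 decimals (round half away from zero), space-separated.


-0.6820 0.4709 -1.2202 -0.0183

BᵀP = [-5.0000 2.0000; 1.5000 -3.0000]
S = R + BᵀPB = [1 0; 0 1/2] + [20.0000 -6.0000; -6.0000 9.0000] = [21.0000 -6.0000; -6.0000 9.5000]
BᵀPA = [-7.0000 10.0000; -7.5000 -3.0000]
K = S⁻¹·BᵀPA = [-0.6820 0.4709; -1.2202 -0.0183]
A−BK = [0.2722 -0.1162; 0.3394 -0.0550]
AᵀP(A−BK) = [1.3249 -0.3410; -0.3410 0.2355]
P' = Q + AᵀP(A−BK) = [5.5749 0.4090; 0.4090 2.4855]
tr(P') = 8.0604


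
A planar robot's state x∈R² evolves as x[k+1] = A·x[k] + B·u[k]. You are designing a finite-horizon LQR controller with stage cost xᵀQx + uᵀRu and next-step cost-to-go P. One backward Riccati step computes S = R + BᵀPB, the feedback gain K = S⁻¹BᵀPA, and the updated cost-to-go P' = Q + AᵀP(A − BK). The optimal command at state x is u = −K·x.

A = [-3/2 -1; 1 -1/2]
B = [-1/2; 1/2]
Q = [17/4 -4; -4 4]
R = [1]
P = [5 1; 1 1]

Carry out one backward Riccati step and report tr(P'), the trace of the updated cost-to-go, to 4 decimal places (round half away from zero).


17.2500

BᵀP = [-2.0000 0.0000]
S = R + BᵀPB = [1] + [1.0000] = [2.0000]
BᵀPA = [3.0000 2.0000]
K = S⁻¹·BᵀPA = [1.5000 1.0000]
A−BK = [-0.7500 -0.5000; 0.2500 -1.0000]
AᵀP(A−BK) = [4.7500 3.7500; 3.7500 4.2500]
P' = Q + AᵀP(A−BK) = [9.0000 -0.2500; -0.2500 8.2500]
tr(P') = 17.2500


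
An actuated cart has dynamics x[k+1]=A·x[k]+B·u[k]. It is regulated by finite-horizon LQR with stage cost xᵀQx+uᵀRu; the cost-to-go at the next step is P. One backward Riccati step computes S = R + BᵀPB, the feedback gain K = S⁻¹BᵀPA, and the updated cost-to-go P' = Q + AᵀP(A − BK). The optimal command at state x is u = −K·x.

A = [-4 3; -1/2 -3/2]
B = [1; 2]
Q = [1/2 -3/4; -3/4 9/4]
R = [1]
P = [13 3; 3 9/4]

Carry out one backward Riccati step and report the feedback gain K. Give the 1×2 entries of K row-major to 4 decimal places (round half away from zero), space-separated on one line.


-2.2786 1.3071

BᵀP = [19.0000 7.5000]
S = R + BᵀPB = [1] + [34.0000] = [35.0000]
BᵀPA = [-79.7500 45.7500]
K = S⁻¹·BᵀPA = [-2.2786 1.3071]
A−BK = [-1.7214 1.6929; 4.0571 -4.1143]
AᵀP(A−BK) = [38.8464 -36.5679; -36.5679 35.2607]
P' = Q + AᵀP(A−BK) = [39.3464 -37.3179; -37.3179 37.5107]
tr(P') = 76.8571


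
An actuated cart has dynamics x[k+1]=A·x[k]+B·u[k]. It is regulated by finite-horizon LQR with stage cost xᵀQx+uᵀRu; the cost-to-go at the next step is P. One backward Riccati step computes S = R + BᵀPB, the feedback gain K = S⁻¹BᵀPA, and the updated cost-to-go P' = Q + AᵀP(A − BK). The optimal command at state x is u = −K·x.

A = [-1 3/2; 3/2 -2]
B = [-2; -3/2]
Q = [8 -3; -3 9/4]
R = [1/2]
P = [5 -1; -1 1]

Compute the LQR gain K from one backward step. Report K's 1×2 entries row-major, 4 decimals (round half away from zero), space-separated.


0.5522 -0.8209

BᵀP = [-8.5000 0.5000]
S = R + BᵀPB = [1/2] + [16.2500] = [16.7500]
BᵀPA = [9.2500 -13.7500]
K = S⁻¹·BᵀPA = [0.5522 -0.8209]
A−BK = [0.1045 -0.1418; 2.3284 -3.2313]
AᵀP(A−BK) = [5.1418 -7.1567; -7.1567 9.9627]
P' = Q + AᵀP(A−BK) = [13.1418 -10.1567; -10.1567 12.2127]
tr(P') = 25.3545


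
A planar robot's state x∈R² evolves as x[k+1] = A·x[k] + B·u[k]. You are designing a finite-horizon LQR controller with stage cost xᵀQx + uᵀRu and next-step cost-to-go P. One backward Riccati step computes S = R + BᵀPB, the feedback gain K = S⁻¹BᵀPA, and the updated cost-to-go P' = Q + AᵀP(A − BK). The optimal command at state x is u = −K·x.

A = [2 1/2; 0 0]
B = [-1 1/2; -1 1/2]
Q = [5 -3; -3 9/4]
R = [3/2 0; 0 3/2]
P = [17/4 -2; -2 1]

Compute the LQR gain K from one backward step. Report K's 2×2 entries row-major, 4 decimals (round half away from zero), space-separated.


BᵀP = [-2.2500 1.0000; 1.1250 -0.5000]
S = R + BᵀPB = [3/2 0; 0 3/2] + [1.2500 -0.6250; -0.6250 0.3125] = [2.7500 -0.6250; -0.6250 1.8125]
BᵀPA = [-4.5000 -1.1250; 2.2500 0.5625]
K = S⁻¹·BᵀPA = [-1.4694 -0.3673; 0.7347 0.1837]
A−BK = [0.1633 0.0408; -1.8367 -0.4592]
AᵀP(A−BK) = [8.7347 2.1837; 2.1837 0.5459]
P' = Q + AᵀP(A−BK) = [13.7347 -0.8163; -0.8163 2.7959]
tr(P') = 16.5306

-1.4694 -0.3673 0.7347 0.1837


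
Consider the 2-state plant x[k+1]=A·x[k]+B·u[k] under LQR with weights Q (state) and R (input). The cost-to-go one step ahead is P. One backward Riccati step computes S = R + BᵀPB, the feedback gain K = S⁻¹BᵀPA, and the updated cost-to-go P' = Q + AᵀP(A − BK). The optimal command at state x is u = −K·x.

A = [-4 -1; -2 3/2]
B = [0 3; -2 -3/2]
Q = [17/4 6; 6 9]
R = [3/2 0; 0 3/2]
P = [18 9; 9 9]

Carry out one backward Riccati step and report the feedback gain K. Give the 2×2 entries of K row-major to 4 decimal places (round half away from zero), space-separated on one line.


1.9186 -0.4710 -1.3353 -0.3208

BᵀP = [-18.0000 -18.0000; 40.5000 13.5000]
S = R + BᵀPB = [3/2 0; 0 3/2] + [36.0000 -27.0000; -27.0000 101.2500] = [37.5000 -27.0000; -27.0000 102.7500]
BᵀPA = [108.0000 -9.0000; -189.0000 -20.2500]
K = S⁻¹·BᵀPA = [1.9186 -0.4710; -1.3353 -0.3208]
A−BK = [0.0058 -0.0375; -0.1656 0.0767]
AᵀP(A−BK) = [8.4264 -0.7713; -0.7713 0.5137]
P' = Q + AᵀP(A−BK) = [12.6764 5.2287; 5.2287 9.5137]
tr(P') = 22.1900


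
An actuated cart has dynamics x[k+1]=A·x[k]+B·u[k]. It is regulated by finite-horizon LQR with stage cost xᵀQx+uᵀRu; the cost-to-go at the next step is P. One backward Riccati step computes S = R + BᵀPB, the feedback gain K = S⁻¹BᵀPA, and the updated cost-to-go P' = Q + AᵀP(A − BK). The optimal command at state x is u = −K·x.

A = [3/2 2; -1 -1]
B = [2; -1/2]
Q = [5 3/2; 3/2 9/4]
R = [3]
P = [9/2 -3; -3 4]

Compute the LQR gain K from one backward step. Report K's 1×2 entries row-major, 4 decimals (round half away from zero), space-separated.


0.8482 1.0357

BᵀP = [10.5000 -8.0000]
S = R + BᵀPB = [3] + [25.0000] = [28.0000]
BᵀPA = [23.7500 29.0000]
K = S⁻¹·BᵀPA = [0.8482 1.0357]
A−BK = [-0.1964 -0.0714; -0.5759 -0.4821]
AᵀP(A−BK) = [2.9799 3.4018; 3.4018 3.9643]
P' = Q + AᵀP(A−BK) = [7.9799 4.9018; 4.9018 6.2143]
tr(P') = 14.1942


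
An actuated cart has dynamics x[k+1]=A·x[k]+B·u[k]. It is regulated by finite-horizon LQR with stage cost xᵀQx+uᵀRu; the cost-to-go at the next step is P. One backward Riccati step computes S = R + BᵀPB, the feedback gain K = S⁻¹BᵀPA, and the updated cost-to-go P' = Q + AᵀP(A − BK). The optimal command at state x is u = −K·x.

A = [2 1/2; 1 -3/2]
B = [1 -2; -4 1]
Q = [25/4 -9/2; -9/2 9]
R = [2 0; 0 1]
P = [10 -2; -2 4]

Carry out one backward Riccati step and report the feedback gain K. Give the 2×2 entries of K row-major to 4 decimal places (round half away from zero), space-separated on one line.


BᵀP = [18.0000 -18.0000; -22.0000 8.0000]
S = R + BᵀPB = [2 0; 0 1] + [90.0000 -54.0000; -54.0000 52.0000] = [92.0000 -54.0000; -54.0000 53.0000]
BᵀPA = [18.0000 36.0000; -36.0000 -23.0000]
K = S⁻¹·BᵀPA = [-0.5051 0.3398; -1.1939 -0.0878]
A−BK = [0.1173 -0.0153; 0.1735 -0.0531]
AᵀP(A−BK) = [2.1122 -0.2755; -0.2755 0.2490]
P' = Q + AᵀP(A−BK) = [8.3622 -4.7755; -4.7755 9.2490]
tr(P') = 17.6112

-0.5051 0.3398 -1.1939 -0.0878


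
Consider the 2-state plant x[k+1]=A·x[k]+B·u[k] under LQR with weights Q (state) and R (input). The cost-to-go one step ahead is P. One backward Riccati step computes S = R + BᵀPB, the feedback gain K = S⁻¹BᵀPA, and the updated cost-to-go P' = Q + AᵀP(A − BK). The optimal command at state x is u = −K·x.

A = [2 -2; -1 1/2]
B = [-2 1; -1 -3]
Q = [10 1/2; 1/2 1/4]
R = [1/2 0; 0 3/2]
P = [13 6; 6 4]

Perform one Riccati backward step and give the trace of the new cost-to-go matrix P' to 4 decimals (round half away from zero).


BᵀP = [-32.0000 -16.0000; -5.0000 -6.0000]
S = R + BᵀPB = [1/2 0; 0 3/2] + [80.0000 16.0000; 16.0000 13.0000] = [80.5000 16.0000; 16.0000 14.5000]
BᵀPA = [-48.0000 56.0000; -4.0000 7.0000]
K = S⁻¹·BᵀPA = [-0.6936 0.7682; 0.4894 -0.3649]
A−BK = [0.1235 -0.0988; -0.2252 0.1735]
AᵀP(A−BK) = [0.6672 -0.5871; -0.5871 0.5364]
P' = Q + AᵀP(A−BK) = [10.6672 -0.0871; -0.0871 0.7864]
tr(P') = 11.4536

11.4536


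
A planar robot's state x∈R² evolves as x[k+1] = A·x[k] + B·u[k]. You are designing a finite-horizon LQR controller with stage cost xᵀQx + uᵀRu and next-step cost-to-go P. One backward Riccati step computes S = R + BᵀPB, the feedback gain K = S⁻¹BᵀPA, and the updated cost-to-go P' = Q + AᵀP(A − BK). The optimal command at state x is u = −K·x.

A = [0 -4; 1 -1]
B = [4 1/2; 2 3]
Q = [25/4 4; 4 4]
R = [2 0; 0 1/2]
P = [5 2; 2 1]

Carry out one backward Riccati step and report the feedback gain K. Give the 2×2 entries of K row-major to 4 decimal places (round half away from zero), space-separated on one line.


BᵀP = [24.0000 10.0000; 8.5000 4.0000]
S = R + BᵀPB = [2 0; 0 1/2] + [116.0000 42.0000; 42.0000 16.2500] = [118.0000 42.0000; 42.0000 16.7500]
BᵀPA = [10.0000 -106.0000; 4.0000 -38.0000]
K = S⁻¹·BᵀPA = [-0.0024 -0.8447; 0.2447 -0.1506]
A−BK = [-0.1129 -0.5459; 0.2706 1.1412]
AᵀP(A−BK) = [0.0447 0.0494; 0.0494 1.7388]
P' = Q + AᵀP(A−BK) = [6.2947 4.0494; 4.0494 5.7388]
tr(P') = 12.0335

-0.0024 -0.8447 0.2447 -0.1506


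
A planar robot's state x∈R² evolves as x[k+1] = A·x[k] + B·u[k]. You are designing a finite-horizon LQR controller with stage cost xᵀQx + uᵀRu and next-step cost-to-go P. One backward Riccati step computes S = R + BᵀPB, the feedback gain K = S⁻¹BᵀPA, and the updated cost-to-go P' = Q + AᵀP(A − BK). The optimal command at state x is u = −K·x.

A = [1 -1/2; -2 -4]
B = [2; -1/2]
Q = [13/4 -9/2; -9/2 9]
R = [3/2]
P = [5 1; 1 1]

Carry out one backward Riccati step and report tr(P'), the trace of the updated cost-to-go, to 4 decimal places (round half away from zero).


BᵀP = [9.5000 1.5000]
S = R + BᵀPB = [3/2] + [18.2500] = [19.7500]
BᵀPA = [6.5000 -10.7500]
K = S⁻¹·BᵀPA = [0.3291 -0.5443]
A−BK = [0.3418 0.5886; -1.8354 -4.2722]
AᵀP(A−BK) = [2.8608 6.0380; 6.0380 15.3987]
P' = Q + AᵀP(A−BK) = [6.1108 1.5380; 1.5380 24.3987]
tr(P') = 30.5095

30.5095


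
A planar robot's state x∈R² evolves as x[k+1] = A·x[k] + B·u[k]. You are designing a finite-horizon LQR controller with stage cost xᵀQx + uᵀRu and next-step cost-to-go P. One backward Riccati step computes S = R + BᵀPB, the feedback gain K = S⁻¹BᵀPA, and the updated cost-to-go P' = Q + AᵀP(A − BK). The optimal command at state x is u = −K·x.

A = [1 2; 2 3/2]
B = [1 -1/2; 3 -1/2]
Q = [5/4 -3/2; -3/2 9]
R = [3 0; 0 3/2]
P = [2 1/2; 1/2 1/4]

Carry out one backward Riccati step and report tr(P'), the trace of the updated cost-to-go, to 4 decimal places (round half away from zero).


14.8304

BᵀP = [3.5000 1.2500; -1.2500 -0.3750]
S = R + BᵀPB = [3 0; 0 3/2] + [7.2500 -2.3750; -2.3750 0.8125] = [10.2500 -2.3750; -2.3750 2.3125]
BᵀPA = [6.0000 8.8750; -2.0000 -3.0625]
K = S⁻¹·BᵀPA = [0.5052 0.7336; -0.3460 -0.5709]
A−BK = [0.3218 0.9810; 0.3114 -0.9862]
AᵀP(A−BK) = [1.2768 1.9567; 1.9567 3.3036]
P' = Q + AᵀP(A−BK) = [2.5268 0.4567; 0.4567 12.3036]
tr(P') = 14.8304


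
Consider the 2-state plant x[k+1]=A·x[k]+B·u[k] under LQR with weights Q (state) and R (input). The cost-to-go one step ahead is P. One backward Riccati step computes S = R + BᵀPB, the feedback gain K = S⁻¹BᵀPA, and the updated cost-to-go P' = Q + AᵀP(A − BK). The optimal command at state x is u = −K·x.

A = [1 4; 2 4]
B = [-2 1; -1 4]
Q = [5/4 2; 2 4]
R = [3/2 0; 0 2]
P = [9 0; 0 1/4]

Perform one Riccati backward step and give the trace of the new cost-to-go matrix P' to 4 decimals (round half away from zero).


BᵀP = [-18.0000 -0.2500; 9.0000 1.0000]
S = R + BᵀPB = [3/2 0; 0 2] + [36.2500 -19.0000; -19.0000 13.0000] = [37.7500 -19.0000; -19.0000 15.0000]
BᵀPA = [-18.5000 -73.0000; 11.0000 40.0000]
K = S⁻¹·BᵀPA = [-0.3337 -1.6322; 0.3106 0.5993]
A−BK = [0.0219 0.1364; 0.4239 -0.0292]
AᵀP(A−BK) = [0.4093 1.2132; 1.2132 4.8819]
P' = Q + AᵀP(A−BK) = [1.6593 3.2132; 3.2132 8.8819]
tr(P') = 10.5411

10.5411


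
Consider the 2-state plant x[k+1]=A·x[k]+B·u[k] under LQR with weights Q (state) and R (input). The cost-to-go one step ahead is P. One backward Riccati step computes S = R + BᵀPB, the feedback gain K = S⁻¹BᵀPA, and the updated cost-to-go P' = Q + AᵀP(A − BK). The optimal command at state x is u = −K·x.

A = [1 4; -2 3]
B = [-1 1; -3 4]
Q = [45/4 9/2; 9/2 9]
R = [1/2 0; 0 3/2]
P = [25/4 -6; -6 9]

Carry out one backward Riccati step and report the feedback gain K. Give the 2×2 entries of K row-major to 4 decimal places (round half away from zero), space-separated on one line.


-0.2743 -1.9279 -0.9404 -1.1594

BᵀP = [11.7500 -21.0000; -17.7500 30.0000]
S = R + BᵀPB = [1/2 0; 0 3/2] + [51.2500 -72.2500; -72.2500 102.2500] = [51.7500 -72.2500; -72.2500 103.7500]
BᵀPA = [53.7500 -16.0000; -77.7500 19.0000]
K = S⁻¹·BᵀPA = [-0.2743 -1.9279; -0.9404 -1.1594]
A−BK = [1.6661 3.2315; 0.9388 1.8540]
AᵀP(A−BK) = [7.8763 14.4790; 14.4790 28.1829]
P' = Q + AᵀP(A−BK) = [19.1263 18.9790; 18.9790 37.1829]
tr(P') = 56.3091


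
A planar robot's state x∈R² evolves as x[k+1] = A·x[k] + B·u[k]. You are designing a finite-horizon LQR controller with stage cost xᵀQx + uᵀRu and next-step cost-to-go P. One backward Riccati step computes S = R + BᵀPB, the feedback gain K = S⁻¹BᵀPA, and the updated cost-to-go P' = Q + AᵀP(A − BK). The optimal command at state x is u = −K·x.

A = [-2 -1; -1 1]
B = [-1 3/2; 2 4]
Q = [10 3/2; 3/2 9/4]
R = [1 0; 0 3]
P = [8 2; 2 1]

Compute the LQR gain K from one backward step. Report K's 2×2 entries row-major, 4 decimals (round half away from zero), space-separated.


0.7658 0.6171 -0.6952 -0.1524

BᵀP = [-4.0000 0.0000; 20.0000 7.0000]
S = R + BᵀPB = [1 0; 0 3] + [4.0000 -6.0000; -6.0000 58.0000] = [5.0000 -6.0000; -6.0000 61.0000]
BᵀPA = [8.0000 4.0000; -47.0000 -13.0000]
K = S⁻¹·BᵀPA = [0.7658 0.6171; -0.6952 -0.1524]
A−BK = [-0.1914 -0.1543; 0.2491 0.3755]
AᵀP(A−BK) = [2.2007 0.8996; 0.8996 0.5502]
P' = Q + AᵀP(A−BK) = [12.2007 2.3996; 2.3996 2.8002]
tr(P') = 15.0009


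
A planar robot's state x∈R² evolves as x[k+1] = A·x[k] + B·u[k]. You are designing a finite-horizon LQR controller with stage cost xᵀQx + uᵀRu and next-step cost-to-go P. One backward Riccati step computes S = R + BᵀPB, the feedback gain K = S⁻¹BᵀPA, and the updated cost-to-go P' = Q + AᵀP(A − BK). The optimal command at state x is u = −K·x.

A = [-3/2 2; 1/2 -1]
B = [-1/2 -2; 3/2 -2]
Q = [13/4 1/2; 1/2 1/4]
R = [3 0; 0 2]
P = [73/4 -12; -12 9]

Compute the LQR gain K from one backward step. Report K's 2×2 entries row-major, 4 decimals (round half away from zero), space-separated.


BᵀP = [-27.1250 19.5000; -12.5000 6.0000]
S = R + BᵀPB = [3 0; 0 2] + [42.8125 15.2500; 15.2500 13.0000] = [45.8125 15.2500; 15.2500 15.0000]
BᵀPA = [50.4375 -73.7500; 21.7500 -31.0000]
K = S⁻¹·BᵀPA = [0.9346 -1.3935; 0.4999 -0.6500]
A−BK = [-0.0330 0.0033; 0.0979 -0.2098]
AᵀP(A−BK) = [3.3035 -4.8304; -4.8304 7.0830]
P' = Q + AᵀP(A−BK) = [6.5535 -4.3304; -4.3304 7.3330]
tr(P') = 13.8866

0.9346 -1.3935 0.4999 -0.6500


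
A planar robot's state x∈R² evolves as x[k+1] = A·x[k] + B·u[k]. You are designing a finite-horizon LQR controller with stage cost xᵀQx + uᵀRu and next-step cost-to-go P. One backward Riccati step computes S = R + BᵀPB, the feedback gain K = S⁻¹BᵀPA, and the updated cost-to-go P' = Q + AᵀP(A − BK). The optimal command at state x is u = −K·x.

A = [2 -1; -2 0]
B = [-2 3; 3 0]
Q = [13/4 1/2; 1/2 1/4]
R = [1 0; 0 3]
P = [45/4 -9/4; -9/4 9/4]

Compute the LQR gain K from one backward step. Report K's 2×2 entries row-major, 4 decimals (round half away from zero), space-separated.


-0.6612 0.0434 0.2204 -0.2872

BᵀP = [-29.2500 11.2500; 33.7500 -6.7500]
S = R + BᵀPB = [1 0; 0 3] + [92.2500 -87.7500; -87.7500 101.2500] = [93.2500 -87.7500; -87.7500 104.2500]
BᵀPA = [-81.0000 29.2500; 81.0000 -33.7500]
K = S⁻¹·BᵀPA = [-0.6612 0.0434; 0.2204 -0.2872]
A−BK = [0.0163 -0.0516; -0.0163 -0.1302]
AᵀP(A−BK) = [0.5878 -0.2204; -0.2204 0.2872]
P' = Q + AᵀP(A−BK) = [3.8378 0.2796; 0.2796 0.5372]
tr(P') = 4.3750


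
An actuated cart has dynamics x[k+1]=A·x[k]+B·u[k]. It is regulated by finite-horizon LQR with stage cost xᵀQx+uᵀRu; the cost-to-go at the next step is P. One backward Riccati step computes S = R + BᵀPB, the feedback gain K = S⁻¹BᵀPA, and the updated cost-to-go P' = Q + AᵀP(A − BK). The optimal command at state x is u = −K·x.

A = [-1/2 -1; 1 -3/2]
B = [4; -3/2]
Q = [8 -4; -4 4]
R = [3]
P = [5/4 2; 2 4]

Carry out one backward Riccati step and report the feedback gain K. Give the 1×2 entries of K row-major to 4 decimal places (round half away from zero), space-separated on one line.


0.1250 -0.6250

BᵀP = [2.0000 2.0000]
S = R + BᵀPB = [3] + [5.0000] = [8.0000]
BᵀPA = [1.0000 -5.0000]
K = S⁻¹·BᵀPA = [0.1250 -0.6250]
A−BK = [-1.0000 1.5000; 1.1875 -2.4375]
AᵀP(A−BK) = [2.1875 -5.2500; -5.2500 13.1250]
P' = Q + AᵀP(A−BK) = [10.1875 -9.2500; -9.2500 17.1250]
tr(P') = 27.3125


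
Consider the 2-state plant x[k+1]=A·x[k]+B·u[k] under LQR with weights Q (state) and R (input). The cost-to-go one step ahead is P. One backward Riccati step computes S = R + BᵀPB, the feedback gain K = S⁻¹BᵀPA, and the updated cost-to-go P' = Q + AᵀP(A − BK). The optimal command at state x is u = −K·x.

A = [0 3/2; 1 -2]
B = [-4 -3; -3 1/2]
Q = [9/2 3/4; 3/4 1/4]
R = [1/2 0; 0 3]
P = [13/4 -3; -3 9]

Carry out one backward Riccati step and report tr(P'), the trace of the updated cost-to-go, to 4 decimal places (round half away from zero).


BᵀP = [-4.0000 -15.0000; -11.2500 13.5000]
S = R + BᵀPB = [1/2 0; 0 3] + [61.0000 4.5000; 4.5000 40.5000] = [61.5000 4.5000; 4.5000 43.5000]
BᵀPA = [-15.0000 24.0000; 13.5000 -43.8750]
K = S⁻¹·BᵀPA = [-0.2686 0.4676; 0.3381 -1.0570]
A−BK = [-0.0602 0.1994; 0.0250 -0.0688]
AᵀP(A−BK) = [0.4055 -1.2168; -1.2168 3.7150]
P' = Q + AᵀP(A−BK) = [4.9055 -0.4668; -0.4668 3.9650]
tr(P') = 8.8705

8.8705


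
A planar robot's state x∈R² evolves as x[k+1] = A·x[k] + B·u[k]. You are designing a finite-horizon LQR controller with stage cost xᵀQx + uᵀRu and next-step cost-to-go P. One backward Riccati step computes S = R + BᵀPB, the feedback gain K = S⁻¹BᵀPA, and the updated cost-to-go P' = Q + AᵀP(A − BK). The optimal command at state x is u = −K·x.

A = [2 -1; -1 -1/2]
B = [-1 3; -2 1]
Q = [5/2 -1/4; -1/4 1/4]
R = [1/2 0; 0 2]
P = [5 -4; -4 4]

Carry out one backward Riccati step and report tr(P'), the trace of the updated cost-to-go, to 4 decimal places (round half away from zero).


5.2642

BᵀP = [3.0000 -4.0000; 11.0000 -8.0000]
S = R + BᵀPB = [1/2 0; 0 2] + [5.0000 5.0000; 5.0000 25.0000] = [5.5000 5.0000; 5.0000 27.0000]
BᵀPA = [10.0000 -1.0000; 30.0000 -7.0000]
K = S⁻¹·BᵀPA = [0.9717 0.0648; 0.9312 -0.2713]
A−BK = [0.1781 -0.1215; 0.0121 -0.0992]
AᵀP(A−BK) = [2.3482 -0.5101; -0.5101 0.1660]
P' = Q + AᵀP(A−BK) = [4.8482 -0.7601; -0.7601 0.4160]
tr(P') = 5.2642


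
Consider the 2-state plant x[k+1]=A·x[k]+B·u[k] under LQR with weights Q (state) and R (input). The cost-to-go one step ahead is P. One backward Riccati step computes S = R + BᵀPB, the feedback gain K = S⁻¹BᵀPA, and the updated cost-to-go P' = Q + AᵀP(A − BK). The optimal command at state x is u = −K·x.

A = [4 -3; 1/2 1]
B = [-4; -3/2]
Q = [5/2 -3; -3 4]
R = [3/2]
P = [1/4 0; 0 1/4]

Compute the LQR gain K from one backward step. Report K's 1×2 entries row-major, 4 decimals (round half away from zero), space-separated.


-0.6907 0.4330

BᵀP = [-1.0000 -0.3750]
S = R + BᵀPB = [3/2] + [4.5625] = [6.0625]
BᵀPA = [-4.1875 2.6250]
K = S⁻¹·BᵀPA = [-0.6907 0.4330]
A−BK = [1.2371 -1.2680; -0.5361 1.6495]
AᵀP(A−BK) = [1.1701 -1.0619; -1.0619 1.3634]
P' = Q + AᵀP(A−BK) = [3.6701 -4.0619; -4.0619 5.3634]
tr(P') = 9.0335


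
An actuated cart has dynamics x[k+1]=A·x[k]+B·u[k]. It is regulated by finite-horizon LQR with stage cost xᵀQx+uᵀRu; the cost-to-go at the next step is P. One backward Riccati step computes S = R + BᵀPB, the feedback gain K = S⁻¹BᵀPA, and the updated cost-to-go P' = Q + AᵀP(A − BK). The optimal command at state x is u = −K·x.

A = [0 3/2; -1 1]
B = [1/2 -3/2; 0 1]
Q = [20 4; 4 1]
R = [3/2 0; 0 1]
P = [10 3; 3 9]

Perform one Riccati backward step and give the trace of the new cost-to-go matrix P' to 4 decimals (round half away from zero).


BᵀP = [5.0000 1.5000; -12.0000 4.5000]
S = R + BᵀPB = [3/2 0; 0 1] + [2.5000 -6.0000; -6.0000 22.5000] = [4.0000 -6.0000; -6.0000 23.5000]
BᵀPA = [-1.5000 9.0000; -4.5000 -13.5000]
K = S⁻¹·BᵀPA = [-1.0733 2.2500; -0.4655 0.0000]
A−BK = [-0.1616 0.3750; -0.5345 1.0000]
AᵀP(A−BK) = [5.2953 -10.1250; -10.1250 20.2500]
P' = Q + AᵀP(A−BK) = [25.2953 -6.1250; -6.1250 21.2500]
tr(P') = 46.5453

46.5453


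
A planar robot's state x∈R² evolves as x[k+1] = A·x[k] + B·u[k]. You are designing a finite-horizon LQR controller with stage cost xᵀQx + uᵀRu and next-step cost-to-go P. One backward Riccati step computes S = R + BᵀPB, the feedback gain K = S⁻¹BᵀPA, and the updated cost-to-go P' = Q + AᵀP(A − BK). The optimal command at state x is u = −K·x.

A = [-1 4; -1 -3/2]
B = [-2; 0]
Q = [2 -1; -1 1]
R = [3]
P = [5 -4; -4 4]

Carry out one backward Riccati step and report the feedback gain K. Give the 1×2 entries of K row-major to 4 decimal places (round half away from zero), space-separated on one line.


0.0870 -2.2609

BᵀP = [-10.0000 8.0000]
S = R + BᵀPB = [3] + [20.0000] = [23.0000]
BᵀPA = [2.0000 -52.0000]
K = S⁻¹·BᵀPA = [0.0870 -2.2609]
A−BK = [-0.8261 -0.5217; -1.0000 -1.5000]
AᵀP(A−BK) = [0.8261 0.5217; 0.5217 19.4348]
P' = Q + AᵀP(A−BK) = [2.8261 -0.4783; -0.4783 20.4348]
tr(P') = 23.2609


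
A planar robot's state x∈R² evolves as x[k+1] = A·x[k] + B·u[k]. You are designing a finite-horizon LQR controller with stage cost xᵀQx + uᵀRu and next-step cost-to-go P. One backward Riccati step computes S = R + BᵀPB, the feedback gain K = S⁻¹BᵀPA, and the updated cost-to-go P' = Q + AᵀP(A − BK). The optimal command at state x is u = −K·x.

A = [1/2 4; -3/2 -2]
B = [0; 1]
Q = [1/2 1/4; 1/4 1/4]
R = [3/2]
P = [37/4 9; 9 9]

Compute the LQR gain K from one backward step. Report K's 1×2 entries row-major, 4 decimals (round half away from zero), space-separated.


-0.8571 1.7143

BᵀP = [9.0000 9.0000]
S = R + BᵀPB = [3/2] + [9.0000] = [10.5000]
BᵀPA = [-9.0000 18.0000]
K = S⁻¹·BᵀPA = [-0.8571 1.7143]
A−BK = [0.5000 4.0000; -0.6429 -3.7143]
AᵀP(A−BK) = [1.3482 -2.0714; -2.0714 9.1429]
P' = Q + AᵀP(A−BK) = [1.8482 -1.8214; -1.8214 9.3929]
tr(P') = 11.2411


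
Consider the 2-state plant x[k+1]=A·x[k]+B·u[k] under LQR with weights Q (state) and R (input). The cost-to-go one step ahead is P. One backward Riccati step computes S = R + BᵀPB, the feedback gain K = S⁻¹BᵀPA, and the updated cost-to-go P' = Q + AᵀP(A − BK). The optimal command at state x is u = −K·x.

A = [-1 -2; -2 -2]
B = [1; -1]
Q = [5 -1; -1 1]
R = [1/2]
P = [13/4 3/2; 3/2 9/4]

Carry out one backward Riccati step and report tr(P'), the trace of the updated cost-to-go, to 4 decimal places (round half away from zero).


BᵀP = [1.7500 -0.7500]
S = R + BᵀPB = [1/2] + [2.5000] = [3.0000]
BᵀPA = [-0.2500 -2.0000]
K = S⁻¹·BᵀPA = [-0.0833 -0.6667]
A−BK = [-0.9167 -1.3333; -2.0833 -2.6667]
AᵀP(A−BK) = [18.2292 24.3333; 24.3333 32.6667]
P' = Q + AᵀP(A−BK) = [23.2292 23.3333; 23.3333 33.6667]
tr(P') = 56.8958

56.8958


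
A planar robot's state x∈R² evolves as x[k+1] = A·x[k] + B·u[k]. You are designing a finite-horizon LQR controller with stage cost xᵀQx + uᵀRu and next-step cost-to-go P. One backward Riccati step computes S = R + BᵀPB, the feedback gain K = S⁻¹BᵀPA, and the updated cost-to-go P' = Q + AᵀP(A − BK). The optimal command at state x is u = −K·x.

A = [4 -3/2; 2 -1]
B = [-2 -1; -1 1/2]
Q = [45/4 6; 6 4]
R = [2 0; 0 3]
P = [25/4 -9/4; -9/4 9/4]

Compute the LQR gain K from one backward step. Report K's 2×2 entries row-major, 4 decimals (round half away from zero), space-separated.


-1.5800 0.6170 -0.3961 0.0555

BᵀP = [-10.2500 2.2500; -7.3750 3.3750]
S = R + BᵀPB = [2 0; 0 3] + [18.2500 11.3750; 11.3750 9.0625] = [20.2500 11.3750; 11.3750 12.0625]
BᵀPA = [-36.5000 13.1250; -22.7500 7.6875]
K = S⁻¹·BᵀPA = [-1.5800 0.6170; -0.3961 0.0555]
A−BK = [0.4440 -0.2106; 0.6181 -0.4108]
AᵀP(A−BK) = [6.3199 -2.4679; -2.4679 1.0381]
P' = Q + AᵀP(A−BK) = [17.5699 3.5321; 3.5321 5.0381]
tr(P') = 22.6080


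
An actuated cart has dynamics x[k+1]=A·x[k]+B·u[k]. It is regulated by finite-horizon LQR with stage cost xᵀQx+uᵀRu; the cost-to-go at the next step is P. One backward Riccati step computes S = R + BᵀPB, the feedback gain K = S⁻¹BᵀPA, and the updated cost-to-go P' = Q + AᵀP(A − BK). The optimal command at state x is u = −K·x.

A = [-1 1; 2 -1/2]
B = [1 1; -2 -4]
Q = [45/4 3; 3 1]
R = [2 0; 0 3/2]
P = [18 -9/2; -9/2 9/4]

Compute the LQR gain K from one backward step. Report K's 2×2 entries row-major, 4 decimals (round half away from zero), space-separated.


-0.4480 0.5701 -0.3801 0.0747

BᵀP = [27.0000 -9.0000; 36.0000 -13.5000]
S = R + BᵀPB = [2 0; 0 3/2] + [45.0000 63.0000; 63.0000 90.0000] = [47.0000 63.0000; 63.0000 91.5000]
BᵀPA = [-45.0000 31.5000; -63.0000 42.7500]
K = S⁻¹·BᵀPA = [-0.4480 0.5701; -0.3801 0.0747]
A−BK = [-0.1719 0.3552; -0.4163 0.9389]
AᵀP(A−BK) = [0.8959 -1.1403; -1.1403 1.9115]
P' = Q + AᵀP(A−BK) = [12.1459 1.8597; 1.8597 2.9115]
tr(P') = 15.0574
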